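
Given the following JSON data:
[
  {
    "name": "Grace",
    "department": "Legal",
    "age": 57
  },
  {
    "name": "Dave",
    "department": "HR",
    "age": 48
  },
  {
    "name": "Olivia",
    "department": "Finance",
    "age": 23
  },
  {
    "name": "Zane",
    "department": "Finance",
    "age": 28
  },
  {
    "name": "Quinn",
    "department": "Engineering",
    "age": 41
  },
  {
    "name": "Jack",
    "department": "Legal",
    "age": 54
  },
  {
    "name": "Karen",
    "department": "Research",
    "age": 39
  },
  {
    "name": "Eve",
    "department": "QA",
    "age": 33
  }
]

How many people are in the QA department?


Scanning records for department = QA
  Record 7: Eve
Count: 1

ANSWER: 1


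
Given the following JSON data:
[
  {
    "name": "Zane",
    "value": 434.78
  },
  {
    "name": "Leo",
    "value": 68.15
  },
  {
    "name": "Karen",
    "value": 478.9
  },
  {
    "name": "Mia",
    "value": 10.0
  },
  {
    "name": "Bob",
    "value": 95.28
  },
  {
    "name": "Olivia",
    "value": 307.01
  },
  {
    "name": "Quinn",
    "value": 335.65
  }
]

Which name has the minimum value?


Comparing values:
  Zane: 434.78
  Leo: 68.15
  Karen: 478.9
  Mia: 10.0
  Bob: 95.28
  Olivia: 307.01
  Quinn: 335.65
Minimum: Mia (10.0)

ANSWER: Mia


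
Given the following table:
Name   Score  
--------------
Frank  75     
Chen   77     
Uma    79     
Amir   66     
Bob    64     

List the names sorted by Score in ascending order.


Sorting by Score (ascending):
  Bob: 64
  Amir: 66
  Frank: 75
  Chen: 77
  Uma: 79


ANSWER: Bob, Amir, Frank, Chen, Uma


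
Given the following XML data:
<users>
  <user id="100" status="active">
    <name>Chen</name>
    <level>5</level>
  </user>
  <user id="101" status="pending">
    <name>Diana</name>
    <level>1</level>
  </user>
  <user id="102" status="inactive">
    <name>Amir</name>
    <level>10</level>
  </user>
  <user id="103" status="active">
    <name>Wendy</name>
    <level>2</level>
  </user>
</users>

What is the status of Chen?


Finding user with name = Chen
user id="100" status="active"

ANSWER: active


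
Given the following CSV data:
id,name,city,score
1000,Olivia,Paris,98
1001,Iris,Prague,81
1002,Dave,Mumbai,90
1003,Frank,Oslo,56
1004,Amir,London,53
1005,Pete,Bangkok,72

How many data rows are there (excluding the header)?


Counting rows (excluding header):
Header: id,name,city,score
Data rows: 6

ANSWER: 6


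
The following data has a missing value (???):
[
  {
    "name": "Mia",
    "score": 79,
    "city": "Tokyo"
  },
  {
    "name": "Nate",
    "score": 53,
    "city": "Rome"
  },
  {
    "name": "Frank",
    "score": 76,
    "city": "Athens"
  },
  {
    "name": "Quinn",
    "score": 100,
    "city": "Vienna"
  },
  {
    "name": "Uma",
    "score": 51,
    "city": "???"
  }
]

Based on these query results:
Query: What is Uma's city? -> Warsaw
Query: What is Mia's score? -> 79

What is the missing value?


The missing value is Uma's city
From query: Uma's city = Warsaw

ANSWER: Warsaw


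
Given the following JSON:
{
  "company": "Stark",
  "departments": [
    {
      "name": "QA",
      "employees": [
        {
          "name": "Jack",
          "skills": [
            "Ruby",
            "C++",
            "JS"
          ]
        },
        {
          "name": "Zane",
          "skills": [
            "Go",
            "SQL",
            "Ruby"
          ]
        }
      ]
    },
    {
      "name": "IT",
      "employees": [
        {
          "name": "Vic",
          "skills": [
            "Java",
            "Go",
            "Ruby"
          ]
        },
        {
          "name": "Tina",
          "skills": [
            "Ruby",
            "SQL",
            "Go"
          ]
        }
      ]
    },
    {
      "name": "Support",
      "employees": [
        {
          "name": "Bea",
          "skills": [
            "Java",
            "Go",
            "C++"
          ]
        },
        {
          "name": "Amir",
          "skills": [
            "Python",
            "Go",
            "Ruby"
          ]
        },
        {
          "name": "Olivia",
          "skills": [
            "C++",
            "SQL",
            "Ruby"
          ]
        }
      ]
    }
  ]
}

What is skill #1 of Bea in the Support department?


Path: departments[2].employees[0].skills[0]
Value: Java

ANSWER: Java


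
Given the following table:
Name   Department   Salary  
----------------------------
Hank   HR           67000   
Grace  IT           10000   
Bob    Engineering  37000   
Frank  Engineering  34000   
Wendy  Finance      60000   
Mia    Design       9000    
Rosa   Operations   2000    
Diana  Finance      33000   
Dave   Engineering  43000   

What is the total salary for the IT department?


IT department members:
  Grace: 10000
Total = 10000 = 10000

ANSWER: 10000


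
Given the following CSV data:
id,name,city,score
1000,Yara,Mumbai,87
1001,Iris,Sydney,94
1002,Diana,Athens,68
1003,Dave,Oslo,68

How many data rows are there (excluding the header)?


Counting rows (excluding header):
Header: id,name,city,score
Data rows: 4

ANSWER: 4


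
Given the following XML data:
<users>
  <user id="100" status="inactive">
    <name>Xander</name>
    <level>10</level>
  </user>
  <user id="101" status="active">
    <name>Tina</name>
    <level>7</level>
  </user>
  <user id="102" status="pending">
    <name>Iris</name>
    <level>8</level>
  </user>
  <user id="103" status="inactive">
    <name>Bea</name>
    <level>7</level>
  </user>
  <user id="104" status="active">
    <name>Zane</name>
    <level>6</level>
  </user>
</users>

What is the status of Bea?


Finding user with name = Bea
user id="103" status="inactive"

ANSWER: inactive


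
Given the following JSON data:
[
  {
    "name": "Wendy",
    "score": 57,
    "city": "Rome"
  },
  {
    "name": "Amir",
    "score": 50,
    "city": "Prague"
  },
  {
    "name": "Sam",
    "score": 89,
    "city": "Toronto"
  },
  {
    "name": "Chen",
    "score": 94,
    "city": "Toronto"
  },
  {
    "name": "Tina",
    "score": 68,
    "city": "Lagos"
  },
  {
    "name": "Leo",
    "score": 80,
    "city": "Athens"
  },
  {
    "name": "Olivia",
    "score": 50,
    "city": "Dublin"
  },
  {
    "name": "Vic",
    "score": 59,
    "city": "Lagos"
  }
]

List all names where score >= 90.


Filtering records where score >= 90:
  Wendy (score=57) -> no
  Amir (score=50) -> no
  Sam (score=89) -> no
  Chen (score=94) -> YES
  Tina (score=68) -> no
  Leo (score=80) -> no
  Olivia (score=50) -> no
  Vic (score=59) -> no


ANSWER: Chen


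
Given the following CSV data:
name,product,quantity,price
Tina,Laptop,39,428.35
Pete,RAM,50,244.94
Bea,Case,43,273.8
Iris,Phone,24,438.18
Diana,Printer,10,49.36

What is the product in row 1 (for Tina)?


Row 1: Tina
Column 'product' = Laptop

ANSWER: Laptop


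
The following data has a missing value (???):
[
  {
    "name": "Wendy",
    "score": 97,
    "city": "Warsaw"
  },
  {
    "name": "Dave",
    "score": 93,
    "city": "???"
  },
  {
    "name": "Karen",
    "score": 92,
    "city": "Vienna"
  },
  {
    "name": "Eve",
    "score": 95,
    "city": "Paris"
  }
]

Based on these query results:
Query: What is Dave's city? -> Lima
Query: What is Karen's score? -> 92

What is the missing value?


The missing value is Dave's city
From query: Dave's city = Lima

ANSWER: Lima


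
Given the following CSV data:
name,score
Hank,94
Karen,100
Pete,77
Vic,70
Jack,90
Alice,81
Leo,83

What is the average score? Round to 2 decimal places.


Scores: 94, 100, 77, 70, 90, 81, 83
Sum = 595
Count = 7
Average = 595 / 7 = 85.00

ANSWER: 85.00


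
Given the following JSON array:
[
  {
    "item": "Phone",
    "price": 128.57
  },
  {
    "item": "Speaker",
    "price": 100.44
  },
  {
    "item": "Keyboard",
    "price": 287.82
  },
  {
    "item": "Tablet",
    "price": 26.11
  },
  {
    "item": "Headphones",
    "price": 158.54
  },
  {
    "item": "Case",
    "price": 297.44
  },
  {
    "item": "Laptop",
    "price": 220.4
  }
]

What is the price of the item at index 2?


Array index 2 -> Keyboard
price = 287.82

ANSWER: 287.82


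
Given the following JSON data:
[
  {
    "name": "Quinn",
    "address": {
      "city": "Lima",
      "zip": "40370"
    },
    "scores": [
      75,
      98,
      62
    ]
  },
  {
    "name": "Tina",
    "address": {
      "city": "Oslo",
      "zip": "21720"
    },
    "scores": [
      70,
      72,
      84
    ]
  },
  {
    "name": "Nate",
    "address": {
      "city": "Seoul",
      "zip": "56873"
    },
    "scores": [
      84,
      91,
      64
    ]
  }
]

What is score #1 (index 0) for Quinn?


Path: records[0].scores[0]
Value: 75

ANSWER: 75


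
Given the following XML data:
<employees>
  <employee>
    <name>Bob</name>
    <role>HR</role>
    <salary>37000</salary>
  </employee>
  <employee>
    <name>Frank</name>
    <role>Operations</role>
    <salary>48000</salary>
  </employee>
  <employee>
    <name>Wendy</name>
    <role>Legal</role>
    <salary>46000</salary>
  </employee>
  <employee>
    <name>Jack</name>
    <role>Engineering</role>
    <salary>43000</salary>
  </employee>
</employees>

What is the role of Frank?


Searching for <employee> with <name>Frank</name>
Found at position 2
<role>Operations</role>

ANSWER: Operations


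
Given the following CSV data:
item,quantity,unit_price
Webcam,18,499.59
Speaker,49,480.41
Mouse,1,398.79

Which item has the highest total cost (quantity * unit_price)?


Computing row totals:
  Webcam: 8992.62
  Speaker: 23540.09
  Mouse: 398.79
Maximum: Speaker (23540.09)

ANSWER: Speaker


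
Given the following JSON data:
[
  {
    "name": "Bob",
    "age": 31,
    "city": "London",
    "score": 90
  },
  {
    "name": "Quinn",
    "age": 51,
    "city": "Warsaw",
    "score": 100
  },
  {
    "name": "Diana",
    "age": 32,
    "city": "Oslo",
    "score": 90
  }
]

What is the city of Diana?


Looking up record where name = Diana
Record index: 2
Field 'city' = Oslo

ANSWER: Oslo


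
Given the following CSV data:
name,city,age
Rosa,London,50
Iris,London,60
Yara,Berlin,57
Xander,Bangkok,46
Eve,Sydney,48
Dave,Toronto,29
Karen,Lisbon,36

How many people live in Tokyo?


Scanning city column for 'Tokyo':
Total matches: 0

ANSWER: 0


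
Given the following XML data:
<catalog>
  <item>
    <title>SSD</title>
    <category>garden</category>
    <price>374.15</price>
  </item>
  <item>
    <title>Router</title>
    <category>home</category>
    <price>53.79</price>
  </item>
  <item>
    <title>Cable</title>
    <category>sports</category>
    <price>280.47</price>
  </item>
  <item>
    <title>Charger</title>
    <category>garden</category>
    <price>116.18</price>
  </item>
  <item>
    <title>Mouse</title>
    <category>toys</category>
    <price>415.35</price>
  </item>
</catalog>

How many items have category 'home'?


Scanning <item> elements for <category>home</category>:
  Item 2: Router -> MATCH
Count: 1

ANSWER: 1


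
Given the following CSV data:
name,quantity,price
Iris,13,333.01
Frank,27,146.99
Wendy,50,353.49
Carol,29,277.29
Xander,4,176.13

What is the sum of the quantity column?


Values in 'quantity' column:
  Row 1: 13
  Row 2: 27
  Row 3: 50
  Row 4: 29
  Row 5: 4
Sum = 13 + 27 + 50 + 29 + 4 = 123

ANSWER: 123


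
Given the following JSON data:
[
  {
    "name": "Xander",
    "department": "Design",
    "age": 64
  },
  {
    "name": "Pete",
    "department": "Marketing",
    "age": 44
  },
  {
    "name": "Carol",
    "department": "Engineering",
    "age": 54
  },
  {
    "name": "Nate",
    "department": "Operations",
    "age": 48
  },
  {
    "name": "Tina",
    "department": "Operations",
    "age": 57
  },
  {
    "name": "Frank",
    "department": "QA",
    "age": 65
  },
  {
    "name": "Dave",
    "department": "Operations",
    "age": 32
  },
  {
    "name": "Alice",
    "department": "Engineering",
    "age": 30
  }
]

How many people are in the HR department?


Scanning records for department = HR
  No matches found
Count: 0

ANSWER: 0


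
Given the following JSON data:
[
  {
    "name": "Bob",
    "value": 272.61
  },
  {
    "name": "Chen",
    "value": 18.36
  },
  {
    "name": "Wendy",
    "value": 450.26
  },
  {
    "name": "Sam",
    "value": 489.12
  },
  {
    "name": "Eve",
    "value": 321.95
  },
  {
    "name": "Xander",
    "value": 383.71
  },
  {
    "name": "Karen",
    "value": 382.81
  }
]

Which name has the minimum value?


Comparing values:
  Bob: 272.61
  Chen: 18.36
  Wendy: 450.26
  Sam: 489.12
  Eve: 321.95
  Xander: 383.71
  Karen: 382.81
Minimum: Chen (18.36)

ANSWER: Chen


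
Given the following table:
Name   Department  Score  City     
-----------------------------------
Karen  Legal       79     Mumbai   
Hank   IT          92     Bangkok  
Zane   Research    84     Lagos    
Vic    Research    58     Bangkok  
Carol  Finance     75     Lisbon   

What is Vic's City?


Row 4: Vic
City = Bangkok

ANSWER: Bangkok


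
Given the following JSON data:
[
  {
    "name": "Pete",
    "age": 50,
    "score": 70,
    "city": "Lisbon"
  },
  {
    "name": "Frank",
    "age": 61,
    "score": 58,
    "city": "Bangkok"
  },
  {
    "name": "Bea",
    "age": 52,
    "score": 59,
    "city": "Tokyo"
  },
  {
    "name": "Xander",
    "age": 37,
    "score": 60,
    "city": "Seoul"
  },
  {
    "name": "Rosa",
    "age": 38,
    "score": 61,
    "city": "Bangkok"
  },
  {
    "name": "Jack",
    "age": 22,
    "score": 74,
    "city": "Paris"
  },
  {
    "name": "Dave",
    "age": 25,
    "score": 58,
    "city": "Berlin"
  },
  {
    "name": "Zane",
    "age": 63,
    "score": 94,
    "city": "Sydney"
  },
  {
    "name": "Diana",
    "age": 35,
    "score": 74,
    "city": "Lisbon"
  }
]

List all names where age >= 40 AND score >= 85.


Checking both conditions:
  Pete (age=50, score=70) -> no
  Frank (age=61, score=58) -> no
  Bea (age=52, score=59) -> no
  Xander (age=37, score=60) -> no
  Rosa (age=38, score=61) -> no
  Jack (age=22, score=74) -> no
  Dave (age=25, score=58) -> no
  Zane (age=63, score=94) -> YES
  Diana (age=35, score=74) -> no


ANSWER: Zane


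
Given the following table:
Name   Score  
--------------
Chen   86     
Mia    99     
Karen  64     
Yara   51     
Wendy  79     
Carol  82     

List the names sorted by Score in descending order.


Sorting by Score (descending):
  Mia: 99
  Chen: 86
  Carol: 82
  Wendy: 79
  Karen: 64
  Yara: 51


ANSWER: Mia, Chen, Carol, Wendy, Karen, Yara


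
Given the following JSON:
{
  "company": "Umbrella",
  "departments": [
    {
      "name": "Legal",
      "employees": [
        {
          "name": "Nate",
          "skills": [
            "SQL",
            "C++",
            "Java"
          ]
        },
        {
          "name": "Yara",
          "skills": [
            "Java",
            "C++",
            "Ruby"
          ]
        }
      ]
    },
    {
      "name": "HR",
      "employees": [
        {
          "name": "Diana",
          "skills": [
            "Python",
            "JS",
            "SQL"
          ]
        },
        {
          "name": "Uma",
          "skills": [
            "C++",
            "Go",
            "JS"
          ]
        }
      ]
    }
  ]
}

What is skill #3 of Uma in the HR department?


Path: departments[1].employees[1].skills[2]
Value: JS

ANSWER: JS


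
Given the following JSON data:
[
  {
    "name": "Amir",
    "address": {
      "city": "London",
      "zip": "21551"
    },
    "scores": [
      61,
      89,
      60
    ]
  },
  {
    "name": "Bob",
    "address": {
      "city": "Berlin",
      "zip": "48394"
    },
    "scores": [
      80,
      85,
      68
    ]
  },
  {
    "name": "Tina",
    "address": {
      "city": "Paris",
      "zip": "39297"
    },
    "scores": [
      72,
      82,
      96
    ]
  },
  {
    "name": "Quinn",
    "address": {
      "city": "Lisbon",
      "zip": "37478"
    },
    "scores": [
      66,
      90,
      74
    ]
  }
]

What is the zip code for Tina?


Path: records[2].address.zip
Value: 39297

ANSWER: 39297


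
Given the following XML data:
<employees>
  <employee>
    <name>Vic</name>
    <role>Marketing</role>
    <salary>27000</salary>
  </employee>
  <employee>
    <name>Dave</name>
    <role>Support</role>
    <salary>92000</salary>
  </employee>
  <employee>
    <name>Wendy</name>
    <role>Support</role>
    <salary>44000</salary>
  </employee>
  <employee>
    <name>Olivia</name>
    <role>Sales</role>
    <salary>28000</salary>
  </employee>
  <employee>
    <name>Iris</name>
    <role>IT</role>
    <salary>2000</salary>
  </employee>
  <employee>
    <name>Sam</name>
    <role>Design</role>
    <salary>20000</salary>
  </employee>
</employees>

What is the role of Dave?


Searching for <employee> with <name>Dave</name>
Found at position 2
<role>Support</role>

ANSWER: Support


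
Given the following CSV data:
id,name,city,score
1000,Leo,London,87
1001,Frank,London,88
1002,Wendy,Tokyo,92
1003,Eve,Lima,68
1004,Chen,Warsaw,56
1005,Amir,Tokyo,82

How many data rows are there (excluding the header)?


Counting rows (excluding header):
Header: id,name,city,score
Data rows: 6

ANSWER: 6


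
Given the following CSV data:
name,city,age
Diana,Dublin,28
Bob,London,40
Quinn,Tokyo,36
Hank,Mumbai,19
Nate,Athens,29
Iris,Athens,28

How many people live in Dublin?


Scanning city column for 'Dublin':
  Row 1: Diana -> MATCH
Total matches: 1

ANSWER: 1


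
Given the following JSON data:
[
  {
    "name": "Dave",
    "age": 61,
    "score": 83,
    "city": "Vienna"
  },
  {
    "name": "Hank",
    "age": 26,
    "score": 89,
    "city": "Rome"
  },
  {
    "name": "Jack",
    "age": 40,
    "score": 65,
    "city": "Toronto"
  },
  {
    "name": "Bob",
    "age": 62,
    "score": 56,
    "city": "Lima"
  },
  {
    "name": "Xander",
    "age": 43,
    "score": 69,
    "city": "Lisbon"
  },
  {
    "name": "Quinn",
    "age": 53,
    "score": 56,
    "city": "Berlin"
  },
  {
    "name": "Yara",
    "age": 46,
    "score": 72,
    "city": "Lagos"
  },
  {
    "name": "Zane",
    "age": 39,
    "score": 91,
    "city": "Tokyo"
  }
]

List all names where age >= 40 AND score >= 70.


Checking both conditions:
  Dave (age=61, score=83) -> YES
  Hank (age=26, score=89) -> no
  Jack (age=40, score=65) -> no
  Bob (age=62, score=56) -> no
  Xander (age=43, score=69) -> no
  Quinn (age=53, score=56) -> no
  Yara (age=46, score=72) -> YES
  Zane (age=39, score=91) -> no


ANSWER: Dave, Yara


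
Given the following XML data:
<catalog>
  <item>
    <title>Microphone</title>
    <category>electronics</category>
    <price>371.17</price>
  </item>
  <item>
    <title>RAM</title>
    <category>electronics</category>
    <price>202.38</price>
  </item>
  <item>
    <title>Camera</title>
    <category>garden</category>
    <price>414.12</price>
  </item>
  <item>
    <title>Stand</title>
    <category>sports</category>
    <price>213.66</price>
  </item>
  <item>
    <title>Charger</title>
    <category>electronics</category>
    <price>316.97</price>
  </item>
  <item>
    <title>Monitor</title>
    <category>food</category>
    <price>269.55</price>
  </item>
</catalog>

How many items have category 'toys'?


Scanning <item> elements for <category>toys</category>:
Count: 0

ANSWER: 0


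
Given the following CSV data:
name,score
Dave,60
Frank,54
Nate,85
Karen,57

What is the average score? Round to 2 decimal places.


Scores: 60, 54, 85, 57
Sum = 256
Count = 4
Average = 256 / 4 = 64.00

ANSWER: 64.00


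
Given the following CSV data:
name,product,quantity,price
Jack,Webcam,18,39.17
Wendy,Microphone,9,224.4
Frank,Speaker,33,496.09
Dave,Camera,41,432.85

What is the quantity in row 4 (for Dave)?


Row 4: Dave
Column 'quantity' = 41

ANSWER: 41


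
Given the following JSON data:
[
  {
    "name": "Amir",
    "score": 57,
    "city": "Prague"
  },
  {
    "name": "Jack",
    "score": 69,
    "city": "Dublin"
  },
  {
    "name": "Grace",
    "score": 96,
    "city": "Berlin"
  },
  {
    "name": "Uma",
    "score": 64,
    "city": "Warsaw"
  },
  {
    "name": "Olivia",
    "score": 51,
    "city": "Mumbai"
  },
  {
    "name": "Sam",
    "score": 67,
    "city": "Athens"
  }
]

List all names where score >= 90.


Filtering records where score >= 90:
  Amir (score=57) -> no
  Jack (score=69) -> no
  Grace (score=96) -> YES
  Uma (score=64) -> no
  Olivia (score=51) -> no
  Sam (score=67) -> no


ANSWER: Grace


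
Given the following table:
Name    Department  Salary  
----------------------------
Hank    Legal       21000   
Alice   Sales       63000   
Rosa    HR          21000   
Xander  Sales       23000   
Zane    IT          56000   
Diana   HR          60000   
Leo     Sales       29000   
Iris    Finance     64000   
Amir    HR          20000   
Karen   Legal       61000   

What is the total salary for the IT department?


IT department members:
  Zane: 56000
Total = 56000 = 56000

ANSWER: 56000


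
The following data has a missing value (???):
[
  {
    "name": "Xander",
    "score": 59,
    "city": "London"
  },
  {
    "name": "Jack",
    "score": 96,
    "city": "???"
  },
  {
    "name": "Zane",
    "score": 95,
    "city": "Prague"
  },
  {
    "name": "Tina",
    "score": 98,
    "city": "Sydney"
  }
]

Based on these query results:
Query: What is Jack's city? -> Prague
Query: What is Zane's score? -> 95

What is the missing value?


The missing value is Jack's city
From query: Jack's city = Prague

ANSWER: Prague


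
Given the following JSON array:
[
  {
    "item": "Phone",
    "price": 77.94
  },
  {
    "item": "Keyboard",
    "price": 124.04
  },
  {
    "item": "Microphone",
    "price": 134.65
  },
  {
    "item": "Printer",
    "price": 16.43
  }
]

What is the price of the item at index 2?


Array index 2 -> Microphone
price = 134.65

ANSWER: 134.65


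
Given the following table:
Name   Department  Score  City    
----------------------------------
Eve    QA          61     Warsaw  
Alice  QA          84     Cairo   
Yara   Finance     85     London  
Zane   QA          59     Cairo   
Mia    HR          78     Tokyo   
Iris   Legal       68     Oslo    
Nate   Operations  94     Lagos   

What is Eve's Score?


Row 1: Eve
Score = 61

ANSWER: 61


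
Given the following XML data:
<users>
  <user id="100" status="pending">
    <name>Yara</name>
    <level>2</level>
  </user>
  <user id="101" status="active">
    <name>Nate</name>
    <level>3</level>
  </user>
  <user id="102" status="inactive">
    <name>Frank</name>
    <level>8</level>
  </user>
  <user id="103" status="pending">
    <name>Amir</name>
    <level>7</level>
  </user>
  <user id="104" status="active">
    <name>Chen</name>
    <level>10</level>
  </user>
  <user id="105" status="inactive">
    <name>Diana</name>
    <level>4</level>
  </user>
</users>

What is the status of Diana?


Finding user with name = Diana
user id="105" status="inactive"

ANSWER: inactive


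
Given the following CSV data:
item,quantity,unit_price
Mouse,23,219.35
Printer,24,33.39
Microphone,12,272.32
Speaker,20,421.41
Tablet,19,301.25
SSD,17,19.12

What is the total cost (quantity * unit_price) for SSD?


Row: SSD
quantity = 17
unit_price = 19.12
total = 17 * 19.12 = 325.04

ANSWER: 325.04


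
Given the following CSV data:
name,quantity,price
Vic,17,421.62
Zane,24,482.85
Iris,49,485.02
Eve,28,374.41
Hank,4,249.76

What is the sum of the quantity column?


Values in 'quantity' column:
  Row 1: 17
  Row 2: 24
  Row 3: 49
  Row 4: 28
  Row 5: 4
Sum = 17 + 24 + 49 + 28 + 4 = 122

ANSWER: 122


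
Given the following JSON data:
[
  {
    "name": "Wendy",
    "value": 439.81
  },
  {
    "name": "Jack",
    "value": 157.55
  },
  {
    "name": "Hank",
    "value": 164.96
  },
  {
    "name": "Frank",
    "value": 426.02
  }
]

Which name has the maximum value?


Comparing values:
  Wendy: 439.81
  Jack: 157.55
  Hank: 164.96
  Frank: 426.02
Maximum: Wendy (439.81)

ANSWER: Wendy


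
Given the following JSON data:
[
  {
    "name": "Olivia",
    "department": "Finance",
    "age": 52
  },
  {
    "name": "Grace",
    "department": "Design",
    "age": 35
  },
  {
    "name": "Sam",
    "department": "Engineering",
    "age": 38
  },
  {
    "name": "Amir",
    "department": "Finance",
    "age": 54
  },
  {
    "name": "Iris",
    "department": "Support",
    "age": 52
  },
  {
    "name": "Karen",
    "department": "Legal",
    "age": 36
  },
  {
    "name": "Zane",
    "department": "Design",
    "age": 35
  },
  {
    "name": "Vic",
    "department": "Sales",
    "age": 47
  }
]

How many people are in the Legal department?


Scanning records for department = Legal
  Record 5: Karen
Count: 1

ANSWER: 1


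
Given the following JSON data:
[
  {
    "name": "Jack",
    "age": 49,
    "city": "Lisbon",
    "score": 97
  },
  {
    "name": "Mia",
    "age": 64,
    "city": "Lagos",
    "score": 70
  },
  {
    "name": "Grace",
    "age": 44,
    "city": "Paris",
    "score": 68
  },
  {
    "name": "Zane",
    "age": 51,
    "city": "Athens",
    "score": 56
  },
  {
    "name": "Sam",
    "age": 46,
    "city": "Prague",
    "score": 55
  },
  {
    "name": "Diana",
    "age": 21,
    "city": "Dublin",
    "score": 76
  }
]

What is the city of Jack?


Looking up record where name = Jack
Record index: 0
Field 'city' = Lisbon

ANSWER: Lisbon


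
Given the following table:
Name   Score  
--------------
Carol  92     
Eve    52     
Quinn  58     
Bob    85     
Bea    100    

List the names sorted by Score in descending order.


Sorting by Score (descending):
  Bea: 100
  Carol: 92
  Bob: 85
  Quinn: 58
  Eve: 52


ANSWER: Bea, Carol, Bob, Quinn, Eve


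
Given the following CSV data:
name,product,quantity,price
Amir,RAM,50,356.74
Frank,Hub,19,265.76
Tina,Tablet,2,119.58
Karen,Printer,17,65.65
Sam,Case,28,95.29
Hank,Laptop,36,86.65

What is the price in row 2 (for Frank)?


Row 2: Frank
Column 'price' = 265.76

ANSWER: 265.76


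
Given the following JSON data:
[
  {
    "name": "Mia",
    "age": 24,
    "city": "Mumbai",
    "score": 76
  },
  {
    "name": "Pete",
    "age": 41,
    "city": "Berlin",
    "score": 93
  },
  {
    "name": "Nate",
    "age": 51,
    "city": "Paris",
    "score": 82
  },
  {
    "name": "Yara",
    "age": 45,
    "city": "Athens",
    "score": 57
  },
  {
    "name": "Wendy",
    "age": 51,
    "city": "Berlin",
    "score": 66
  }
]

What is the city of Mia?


Looking up record where name = Mia
Record index: 0
Field 'city' = Mumbai

ANSWER: Mumbai


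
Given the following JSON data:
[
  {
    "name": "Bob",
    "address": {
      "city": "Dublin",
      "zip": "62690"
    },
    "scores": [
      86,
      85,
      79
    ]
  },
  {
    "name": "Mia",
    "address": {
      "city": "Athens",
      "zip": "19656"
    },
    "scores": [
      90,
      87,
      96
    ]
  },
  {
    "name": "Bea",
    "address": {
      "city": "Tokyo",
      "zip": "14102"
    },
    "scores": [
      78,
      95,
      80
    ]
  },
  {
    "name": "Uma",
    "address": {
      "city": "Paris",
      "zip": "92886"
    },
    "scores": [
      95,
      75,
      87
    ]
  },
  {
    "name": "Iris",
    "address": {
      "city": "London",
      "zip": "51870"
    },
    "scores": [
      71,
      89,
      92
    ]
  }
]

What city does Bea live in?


Path: records[2].address.city
Value: Tokyo

ANSWER: Tokyo


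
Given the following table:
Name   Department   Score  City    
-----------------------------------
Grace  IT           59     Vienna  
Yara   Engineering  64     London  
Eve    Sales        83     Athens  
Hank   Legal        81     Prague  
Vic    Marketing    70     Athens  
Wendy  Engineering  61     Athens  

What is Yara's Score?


Row 2: Yara
Score = 64

ANSWER: 64


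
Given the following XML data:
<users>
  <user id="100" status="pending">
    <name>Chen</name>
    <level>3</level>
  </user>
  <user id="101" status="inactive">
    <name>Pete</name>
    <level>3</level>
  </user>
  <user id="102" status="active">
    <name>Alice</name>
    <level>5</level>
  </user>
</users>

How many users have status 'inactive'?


Counting users with status='inactive':
  Pete (id=101) -> MATCH
Count: 1

ANSWER: 1


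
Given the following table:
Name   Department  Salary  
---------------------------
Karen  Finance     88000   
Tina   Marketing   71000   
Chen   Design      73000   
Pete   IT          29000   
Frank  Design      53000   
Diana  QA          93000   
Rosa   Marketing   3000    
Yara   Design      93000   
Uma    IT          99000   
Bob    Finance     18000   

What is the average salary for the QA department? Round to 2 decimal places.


QA department members:
  Diana: 93000
Sum = 93000
Count = 1
Average = 93000 / 1 = 93000.00

ANSWER: 93000.00


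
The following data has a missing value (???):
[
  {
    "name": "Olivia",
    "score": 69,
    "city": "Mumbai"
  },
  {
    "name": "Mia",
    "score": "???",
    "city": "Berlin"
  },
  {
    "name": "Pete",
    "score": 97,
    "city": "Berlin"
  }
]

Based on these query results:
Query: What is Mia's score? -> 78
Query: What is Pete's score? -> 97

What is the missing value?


The missing value is Mia's score
From query: Mia's score = 78

ANSWER: 78


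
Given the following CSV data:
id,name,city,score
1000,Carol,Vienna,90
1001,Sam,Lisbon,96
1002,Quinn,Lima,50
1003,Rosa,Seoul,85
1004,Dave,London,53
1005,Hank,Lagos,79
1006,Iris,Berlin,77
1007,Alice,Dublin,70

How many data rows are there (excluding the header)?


Counting rows (excluding header):
Header: id,name,city,score
Data rows: 8

ANSWER: 8


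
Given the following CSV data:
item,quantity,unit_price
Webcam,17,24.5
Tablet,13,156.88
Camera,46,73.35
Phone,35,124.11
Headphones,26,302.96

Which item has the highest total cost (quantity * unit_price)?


Computing row totals:
  Webcam: 416.5
  Tablet: 2039.44
  Camera: 3374.1
  Phone: 4343.85
  Headphones: 7876.96
Maximum: Headphones (7876.96)

ANSWER: Headphones


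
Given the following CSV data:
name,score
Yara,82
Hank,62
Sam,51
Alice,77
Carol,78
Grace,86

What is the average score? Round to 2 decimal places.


Scores: 82, 62, 51, 77, 78, 86
Sum = 436
Count = 6
Average = 436 / 6 = 72.67

ANSWER: 72.67


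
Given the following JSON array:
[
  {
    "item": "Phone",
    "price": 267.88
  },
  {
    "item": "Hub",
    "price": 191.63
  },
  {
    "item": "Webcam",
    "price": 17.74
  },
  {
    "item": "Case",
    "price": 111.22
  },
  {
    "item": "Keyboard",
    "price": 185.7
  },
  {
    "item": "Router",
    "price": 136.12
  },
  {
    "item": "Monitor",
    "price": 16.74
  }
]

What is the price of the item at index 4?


Array index 4 -> Keyboard
price = 185.7

ANSWER: 185.7


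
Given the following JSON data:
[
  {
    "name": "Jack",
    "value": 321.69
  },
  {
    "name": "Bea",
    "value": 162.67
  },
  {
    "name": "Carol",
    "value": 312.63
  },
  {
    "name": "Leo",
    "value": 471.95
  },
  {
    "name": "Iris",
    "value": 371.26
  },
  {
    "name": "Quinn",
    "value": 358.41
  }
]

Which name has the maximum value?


Comparing values:
  Jack: 321.69
  Bea: 162.67
  Carol: 312.63
  Leo: 471.95
  Iris: 371.26
  Quinn: 358.41
Maximum: Leo (471.95)

ANSWER: Leo


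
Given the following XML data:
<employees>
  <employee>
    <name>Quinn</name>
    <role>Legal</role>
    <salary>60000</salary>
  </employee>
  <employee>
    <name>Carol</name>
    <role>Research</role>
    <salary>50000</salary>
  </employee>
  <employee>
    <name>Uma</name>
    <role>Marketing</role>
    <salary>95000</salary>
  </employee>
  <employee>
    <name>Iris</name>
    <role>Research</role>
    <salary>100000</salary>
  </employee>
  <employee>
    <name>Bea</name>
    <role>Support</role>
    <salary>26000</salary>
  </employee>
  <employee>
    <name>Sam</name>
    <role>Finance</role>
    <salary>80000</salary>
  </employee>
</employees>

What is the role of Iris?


Searching for <employee> with <name>Iris</name>
Found at position 4
<role>Research</role>

ANSWER: Research


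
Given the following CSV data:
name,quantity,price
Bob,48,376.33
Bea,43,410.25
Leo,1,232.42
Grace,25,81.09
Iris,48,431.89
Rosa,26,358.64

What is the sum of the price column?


Values in 'price' column:
  Row 1: 376.33
  Row 2: 410.25
  Row 3: 232.42
  Row 4: 81.09
  Row 5: 431.89
  Row 6: 358.64
Sum = 376.33 + 410.25 + 232.42 + 81.09 + 431.89 + 358.64 = 1890.62

ANSWER: 1890.62


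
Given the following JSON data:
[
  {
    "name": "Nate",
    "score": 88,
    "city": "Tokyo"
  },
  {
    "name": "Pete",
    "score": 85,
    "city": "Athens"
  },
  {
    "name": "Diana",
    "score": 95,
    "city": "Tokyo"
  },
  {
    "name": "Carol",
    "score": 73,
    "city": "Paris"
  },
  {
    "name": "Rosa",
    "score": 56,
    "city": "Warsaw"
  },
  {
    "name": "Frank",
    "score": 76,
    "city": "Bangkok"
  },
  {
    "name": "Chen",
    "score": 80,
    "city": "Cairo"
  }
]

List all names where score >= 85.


Filtering records where score >= 85:
  Nate (score=88) -> YES
  Pete (score=85) -> YES
  Diana (score=95) -> YES
  Carol (score=73) -> no
  Rosa (score=56) -> no
  Frank (score=76) -> no
  Chen (score=80) -> no


ANSWER: Nate, Pete, Diana


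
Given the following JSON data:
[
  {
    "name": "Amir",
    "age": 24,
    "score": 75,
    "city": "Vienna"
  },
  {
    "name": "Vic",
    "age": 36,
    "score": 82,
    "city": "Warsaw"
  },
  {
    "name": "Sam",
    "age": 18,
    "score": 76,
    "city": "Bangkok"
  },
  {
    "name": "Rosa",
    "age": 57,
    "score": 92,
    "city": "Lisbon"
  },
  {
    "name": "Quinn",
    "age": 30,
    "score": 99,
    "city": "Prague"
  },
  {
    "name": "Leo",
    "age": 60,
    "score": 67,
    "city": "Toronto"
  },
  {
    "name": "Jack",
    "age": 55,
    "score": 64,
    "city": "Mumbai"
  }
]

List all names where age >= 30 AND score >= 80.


Checking both conditions:
  Amir (age=24, score=75) -> no
  Vic (age=36, score=82) -> YES
  Sam (age=18, score=76) -> no
  Rosa (age=57, score=92) -> YES
  Quinn (age=30, score=99) -> YES
  Leo (age=60, score=67) -> no
  Jack (age=55, score=64) -> no


ANSWER: Vic, Rosa, Quinn


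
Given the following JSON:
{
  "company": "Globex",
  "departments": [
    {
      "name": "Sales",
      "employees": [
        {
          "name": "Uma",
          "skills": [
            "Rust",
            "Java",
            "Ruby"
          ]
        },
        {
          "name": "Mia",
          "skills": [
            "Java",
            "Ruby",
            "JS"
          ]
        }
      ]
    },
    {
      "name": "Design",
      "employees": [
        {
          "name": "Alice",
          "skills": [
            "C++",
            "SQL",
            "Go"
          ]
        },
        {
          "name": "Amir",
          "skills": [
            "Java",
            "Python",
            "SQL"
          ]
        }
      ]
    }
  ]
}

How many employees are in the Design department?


Path: departments[1].employees
Count: 2

ANSWER: 2


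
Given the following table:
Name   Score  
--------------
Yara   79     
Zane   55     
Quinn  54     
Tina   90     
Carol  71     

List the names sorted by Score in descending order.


Sorting by Score (descending):
  Tina: 90
  Yara: 79
  Carol: 71
  Zane: 55
  Quinn: 54


ANSWER: Tina, Yara, Carol, Zane, Quinn


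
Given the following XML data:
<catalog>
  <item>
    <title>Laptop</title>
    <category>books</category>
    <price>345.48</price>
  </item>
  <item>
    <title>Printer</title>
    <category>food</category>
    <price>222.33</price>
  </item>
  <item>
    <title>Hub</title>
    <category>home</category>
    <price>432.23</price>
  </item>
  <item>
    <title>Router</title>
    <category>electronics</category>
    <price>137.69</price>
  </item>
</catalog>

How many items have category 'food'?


Scanning <item> elements for <category>food</category>:
  Item 2: Printer -> MATCH
Count: 1

ANSWER: 1


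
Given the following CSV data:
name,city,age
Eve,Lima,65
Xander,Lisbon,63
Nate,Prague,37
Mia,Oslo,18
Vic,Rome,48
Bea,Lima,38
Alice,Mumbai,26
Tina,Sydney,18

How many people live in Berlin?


Scanning city column for 'Berlin':
Total matches: 0

ANSWER: 0


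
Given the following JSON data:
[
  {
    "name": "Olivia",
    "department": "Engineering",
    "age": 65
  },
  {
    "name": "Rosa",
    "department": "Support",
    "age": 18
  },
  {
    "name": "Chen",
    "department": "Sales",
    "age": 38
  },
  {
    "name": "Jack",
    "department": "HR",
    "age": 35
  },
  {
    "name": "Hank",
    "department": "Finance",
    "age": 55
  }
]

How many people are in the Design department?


Scanning records for department = Design
  No matches found
Count: 0

ANSWER: 0


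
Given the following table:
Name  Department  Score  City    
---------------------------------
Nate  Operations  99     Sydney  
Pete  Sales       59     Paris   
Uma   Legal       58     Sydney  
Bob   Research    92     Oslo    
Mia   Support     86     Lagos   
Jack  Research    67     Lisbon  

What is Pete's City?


Row 2: Pete
City = Paris

ANSWER: Paris


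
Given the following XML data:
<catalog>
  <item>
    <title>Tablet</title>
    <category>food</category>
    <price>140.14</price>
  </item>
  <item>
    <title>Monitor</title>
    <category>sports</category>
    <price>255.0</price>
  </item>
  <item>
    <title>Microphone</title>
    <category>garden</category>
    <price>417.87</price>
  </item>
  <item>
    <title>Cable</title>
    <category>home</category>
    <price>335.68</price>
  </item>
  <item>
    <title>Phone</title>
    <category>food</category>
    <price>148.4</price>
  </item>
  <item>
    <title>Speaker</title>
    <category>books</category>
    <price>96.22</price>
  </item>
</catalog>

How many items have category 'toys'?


Scanning <item> elements for <category>toys</category>:
Count: 0

ANSWER: 0


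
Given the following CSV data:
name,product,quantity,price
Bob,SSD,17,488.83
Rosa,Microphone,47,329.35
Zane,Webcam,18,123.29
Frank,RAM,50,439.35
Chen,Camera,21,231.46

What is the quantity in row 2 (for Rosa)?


Row 2: Rosa
Column 'quantity' = 47

ANSWER: 47


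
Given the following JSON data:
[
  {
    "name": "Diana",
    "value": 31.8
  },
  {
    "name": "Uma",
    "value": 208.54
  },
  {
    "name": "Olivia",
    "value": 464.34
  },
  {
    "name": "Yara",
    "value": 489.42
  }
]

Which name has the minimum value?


Comparing values:
  Diana: 31.8
  Uma: 208.54
  Olivia: 464.34
  Yara: 489.42
Minimum: Diana (31.8)

ANSWER: Diana


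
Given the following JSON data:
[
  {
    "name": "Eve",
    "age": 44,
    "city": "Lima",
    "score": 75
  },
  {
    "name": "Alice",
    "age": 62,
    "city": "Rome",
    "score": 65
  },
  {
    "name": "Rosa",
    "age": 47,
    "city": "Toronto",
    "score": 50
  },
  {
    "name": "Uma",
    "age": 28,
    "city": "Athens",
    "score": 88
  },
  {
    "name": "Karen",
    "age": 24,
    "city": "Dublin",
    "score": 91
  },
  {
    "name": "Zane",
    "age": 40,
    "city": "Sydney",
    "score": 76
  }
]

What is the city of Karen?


Looking up record where name = Karen
Record index: 4
Field 'city' = Dublin

ANSWER: Dublin


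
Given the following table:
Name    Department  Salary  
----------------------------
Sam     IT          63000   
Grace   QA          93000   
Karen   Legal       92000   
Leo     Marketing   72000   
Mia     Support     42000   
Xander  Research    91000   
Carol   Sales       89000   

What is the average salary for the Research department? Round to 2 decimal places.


Research department members:
  Xander: 91000
Sum = 91000
Count = 1
Average = 91000 / 1 = 91000.00

ANSWER: 91000.00


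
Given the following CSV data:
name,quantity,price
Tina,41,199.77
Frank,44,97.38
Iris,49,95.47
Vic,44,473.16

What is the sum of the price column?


Values in 'price' column:
  Row 1: 199.77
  Row 2: 97.38
  Row 3: 95.47
  Row 4: 473.16
Sum = 199.77 + 97.38 + 95.47 + 473.16 = 865.78

ANSWER: 865.78


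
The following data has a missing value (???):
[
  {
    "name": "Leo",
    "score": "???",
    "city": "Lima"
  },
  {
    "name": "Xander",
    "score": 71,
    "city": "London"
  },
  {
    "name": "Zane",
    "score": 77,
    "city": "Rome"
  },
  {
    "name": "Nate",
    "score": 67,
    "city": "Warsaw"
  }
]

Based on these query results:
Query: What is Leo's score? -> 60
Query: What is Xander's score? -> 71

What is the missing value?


The missing value is Leo's score
From query: Leo's score = 60

ANSWER: 60
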